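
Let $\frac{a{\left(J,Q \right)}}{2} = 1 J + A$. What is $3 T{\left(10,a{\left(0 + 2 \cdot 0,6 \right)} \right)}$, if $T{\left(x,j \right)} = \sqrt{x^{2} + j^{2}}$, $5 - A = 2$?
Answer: $6 \sqrt{34} \approx 34.986$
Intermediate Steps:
$A = 3$ ($A = 5 - 2 = 3$)
$a{\left(J,Q \right)} = 6 + 2 J$ ($a{\left(J,Q \right)} = 2 \left(1 J + 3\right) = 2 \left(J + 3\right) = 2 \left(3 + J\right) = 6 + 2 J$)
$T{\left(x,j \right)} = \sqrt{j^{2} + x^{2}}$
$3 T{\left(10,a{\left(0 + 2 \cdot 0,6 \right)} \right)} = 3 \sqrt{\left(6 + 2 \left(0 + 2 \cdot 0\right)\right)^{2} + 10^{2}} = 3 \sqrt{\left(6 + 2 \left(0 + 0\right)\right)^{2} + 100} = 3 \sqrt{\left(6 + 2 \cdot 0\right)^{2} + 100} = 3 \sqrt{\left(6 + 0\right)^{2} + 100} = 3 \sqrt{6^{2} + 100} = 3 \sqrt{36 + 100} = 3 \sqrt{136} = 3 \cdot 2 \sqrt{34} = 6 \sqrt{34}$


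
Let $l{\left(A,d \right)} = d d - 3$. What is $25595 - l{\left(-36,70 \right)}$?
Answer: $20698$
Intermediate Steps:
$l{\left(A,d \right)} = -3 + d^{2}$ ($l{\left(A,d \right)} = d^{2} - 3 = -3 + d^{2}$)
$25595 - l{\left(-36,70 \right)} = 25595 - \left(-3 + 70^{2}\right) = 25595 - \left(-3 + 4900\right) = 25595 - 4897 = 20698$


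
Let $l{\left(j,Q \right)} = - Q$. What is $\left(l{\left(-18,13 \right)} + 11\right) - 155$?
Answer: $-157$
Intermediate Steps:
$\left(l{\left(-18,13 \right)} + 11\right) - 155 = \left(\left(-1\right) 13 + 11\right) - 155 = \left(-13 + 11\right) - 155 = -2 - 155 = -157$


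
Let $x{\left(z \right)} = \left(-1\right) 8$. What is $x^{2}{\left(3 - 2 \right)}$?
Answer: $64$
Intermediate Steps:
$x{\left(z \right)} = -8$
$x^{2}{\left(3 - 2 \right)} = \left(-8\right)^{2} = 64$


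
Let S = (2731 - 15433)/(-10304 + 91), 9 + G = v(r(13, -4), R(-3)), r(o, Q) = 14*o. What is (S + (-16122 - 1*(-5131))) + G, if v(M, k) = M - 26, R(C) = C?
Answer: -110737070/10213 ≈ -10843.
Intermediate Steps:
v(M, k) = -26 + M
G = 147 (G = -9 + (-26 + 14*13) = -9 + (-26 + 182) = -9 + 156 = 147)
S = 12702/10213 (S = -12702/(-10213) = -12702*(-1/10213) = 12702/10213 ≈ 1.2437)
(S + (-16122 - 1*(-5131))) + G = (12702/10213 + (-16122 - 1*(-5131))) + 147 = (12702/10213 + (-16122 + 5131)) + 147 = (12702/10213 - 10991) + 147 = -112238381/10213 + 147 = -110737070/10213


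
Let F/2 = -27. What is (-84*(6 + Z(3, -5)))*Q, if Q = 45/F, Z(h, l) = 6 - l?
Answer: 1190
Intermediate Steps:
F = -54 (F = 2*(-27) = -54)
Q = -⅚ (Q = 45/(-54) = 45*(-1/54) = -⅚ ≈ -0.83333)
(-84*(6 + Z(3, -5)))*Q = -84*(6 + (6 - 1*(-5)))*(-⅚) = -84*(6 + (6 + 5))*(-⅚) = -84*(6 + 11)*(-⅚) = -84*17*(-⅚) = -42*34*(-⅚) = -1428*(-⅚) = 1190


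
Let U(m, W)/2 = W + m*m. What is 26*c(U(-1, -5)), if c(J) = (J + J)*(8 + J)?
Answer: 0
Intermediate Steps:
U(m, W) = 2*W + 2*m² (U(m, W) = 2*(W + m*m) = 2*(W + m²) = 2*W + 2*m²)
c(J) = 2*J*(8 + J) (c(J) = (2*J)*(8 + J) = 2*J*(8 + J))
26*c(U(-1, -5)) = 26*(2*(2*(-5) + 2*(-1)²)*(8 + (2*(-5) + 2*(-1)²))) = 26*(2*(-10 + 2*1)*(8 + (-10 + 2*1))) = 26*(2*(-10 + 2)*(8 + (-10 + 2))) = 26*(2*(-8)*(8 - 8)) = 26*(2*(-8)*0) = 26*0 = 0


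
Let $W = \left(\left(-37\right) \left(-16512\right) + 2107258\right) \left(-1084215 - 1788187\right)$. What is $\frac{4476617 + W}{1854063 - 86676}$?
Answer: $- \frac{7807764384587}{1767387} \approx -4.4177 \cdot 10^{6}$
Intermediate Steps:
$W = -7807768861204$ ($W = \left(610944 + 2107258\right) \left(-2872402\right) = 2718202 \left(-2872402\right) = -7807768861204$)
$\frac{4476617 + W}{1854063 - 86676} = \frac{4476617 - 7807768861204}{1854063 - 86676} = - \frac{7807764384587}{1767387}$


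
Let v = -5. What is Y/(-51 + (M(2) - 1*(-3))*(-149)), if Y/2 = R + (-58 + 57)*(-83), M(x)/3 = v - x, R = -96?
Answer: -26/2631 ≈ -0.0098822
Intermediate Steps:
M(x) = -15 - 3*x (M(x) = 3*(-5 - x) = -15 - 3*x)
Y = -26 (Y = 2*(-96 + (-58 + 57)*(-83)) = 2*(-96 - 1*(-83)) = 2*(-96 + 83) = 2*(-13) = -26)
Y/(-51 + (M(2) - 1*(-3))*(-149)) = -26/(-51 + ((-15 - 3*2) - 1*(-3))*(-149)) = -26/(-51 + ((-15 - 6) + 3)*(-149)) = -26/(-51 + (-21 + 3)*(-149)) = -26/(-51 - 18*(-149)) = -26/(-51 + 2682) = -26/2631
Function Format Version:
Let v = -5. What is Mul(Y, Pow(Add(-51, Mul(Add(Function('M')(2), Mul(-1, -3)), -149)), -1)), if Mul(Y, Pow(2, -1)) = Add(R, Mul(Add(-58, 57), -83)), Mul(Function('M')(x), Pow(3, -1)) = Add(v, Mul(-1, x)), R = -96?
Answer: Rational(-26, 2631) ≈ -0.0098822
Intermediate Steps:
Function('M')(x) = Add(-15, Mul(-3, x)) (Function('M')(x) = Mul(3, Add(-5, Mul(-1, x))) = Add(-15, Mul(-3, x)))
Y = -26 (Y = Mul(2, Add(-96, Mul(Add(-58, 57), -83))) = Mul(2, Add(-96, Mul(-1, -83))) = Mul(2, Add(-96, 83)) = Mul(2, -13) = -26)
Mul(Y, Pow(Add(-51, Mul(Add(Function('M')(2), Mul(-1, -3)), -149)), -1)) = Mul(-26, Pow(Add(-51, Mul(Add(Add(-15, Mul(-3, 2)), Mul(-1, -3)), -149)), -1)) = Mul(-26, Pow(Add(-51, Mul(Add(Add(-15, -6), 3), -149)), -1)) = Mul(-26, Pow(Add(-51, Mul(Add(-21, 3), -149)), -1)) = Mul(-26, Pow(Add(-51, Mul(-18, -149)), -1)) = Mul(-26, Pow(Add(-51, 2682), -1)) = Mul(-26, Pow(2631, -1)) = Mul(-26, Rational(1, 2631)) = Rational(-26, 2631)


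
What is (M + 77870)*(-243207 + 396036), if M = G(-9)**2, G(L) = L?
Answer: 11913173379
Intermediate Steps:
M = 81 (M = (-9)**2 = 81)
(M + 77870)*(-243207 + 396036) = (81 + 77870)*(-243207 + 396036) = 77951*152829 = 11913173379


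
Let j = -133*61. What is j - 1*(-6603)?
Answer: -1510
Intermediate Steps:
j = -8113
j - 1*(-6603) = -8113 - 1*(-6603) = -8113 + 6603 = -1510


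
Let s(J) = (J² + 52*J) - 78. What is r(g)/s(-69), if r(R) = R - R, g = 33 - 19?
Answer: 0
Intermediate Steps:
g = 14
s(J) = -78 + J² + 52*J
r(R) = 0
r(g)/s(-69) = 0/(-78 + (-69)² + 52*(-69)) = 0/(-78 + 4761 - 3588) = 0/1095 = 0*(1/1095) = 0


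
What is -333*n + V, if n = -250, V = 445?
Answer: 83695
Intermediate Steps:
-333*n + V = -333*(-250) + 445 = 83250 + 445 = 83695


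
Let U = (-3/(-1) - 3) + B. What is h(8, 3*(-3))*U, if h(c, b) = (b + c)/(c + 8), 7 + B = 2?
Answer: 5/16 ≈ 0.31250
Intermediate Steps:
B = -5 (B = -7 + 2 = -5)
h(c, b) = (b + c)/(8 + c)
U = -5 (U = (-3/(-1) - 3) - 5 = (-3*(-1) - 3) - 5 = (3 - 3) - 5 = 0 - 5 = -5)
h(8, 3*(-3))*U = ((3*(-3) + 8)/(8 + 8))*(-5) = ((-9 + 8)/16)*(-5) = ((1/16)*(-1))*(-5) = -1/16*(-5) = 5/16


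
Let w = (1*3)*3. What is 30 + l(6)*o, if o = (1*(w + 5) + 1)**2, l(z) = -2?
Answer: -420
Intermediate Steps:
w = 9 (w = 3*3 = 9)
o = 225 (o = (1*(9 + 5) + 1)**2 = (1*14 + 1)**2 = (14 + 1)**2 = 15**2 = 225)
30 + l(6)*o = 30 - 2*225 = 30 - 450 = -420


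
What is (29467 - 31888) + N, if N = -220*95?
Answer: -23321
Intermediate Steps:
N = -20900
(29467 - 31888) + N = (29467 - 31888) - 20900 = -2421 - 20900 = -23321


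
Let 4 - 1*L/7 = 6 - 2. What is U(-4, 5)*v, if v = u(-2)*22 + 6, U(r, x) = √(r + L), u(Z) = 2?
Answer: 100*I ≈ 100.0*I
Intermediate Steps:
L = 0 (L = 28 - 7*(6 - 2) = 28 - 7*4 = 28 - 28 = 0)
U(r, x) = √r (U(r, x) = √(r + 0) = √r)
v = 50 (v = 2*22 + 6 = 44 + 6 = 50)
U(-4, 5)*v = √(-4)*50 = (2*I)*50 = 100*I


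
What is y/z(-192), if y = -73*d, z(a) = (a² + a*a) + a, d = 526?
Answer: -19199/36768 ≈ -0.52217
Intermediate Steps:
z(a) = a + 2*a² (z(a) = (a² + a²) + a = 2*a² + a = a + 2*a²)
y = -38398 (y = -73*526 = -38398)
y/z(-192) = -38398*(-1/(192*(1 + 2*(-192)))) = -38398*(-1/(192*(1 - 384))) = -38398/((-192*(-383))) = -38398/73536 = -38398*1/73536 = -19199/36768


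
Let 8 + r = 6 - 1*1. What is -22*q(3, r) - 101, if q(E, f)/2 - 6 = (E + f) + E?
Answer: -497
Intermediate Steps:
r = -3 (r = -8 + (6 - 1*1) = -8 + (6 - 1) = -8 + 5 = -3)
q(E, f) = 12 + 2*f + 4*E (q(E, f) = 12 + 2*((E + f) + E) = 12 + 2*(f + 2*E) = 12 + (2*f + 4*E) = 12 + 2*f + 4*E)
-22*q(3, r) - 101 = -22*(12 + 2*(-3) + 4*3) - 101 = -22*(12 - 6 + 12) - 101 = -22*18 - 101 = -396 - 101 = -497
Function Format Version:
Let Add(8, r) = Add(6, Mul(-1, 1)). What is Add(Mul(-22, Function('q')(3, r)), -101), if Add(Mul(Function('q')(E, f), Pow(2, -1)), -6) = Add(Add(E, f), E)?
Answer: -497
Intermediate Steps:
r = -3 (r = Add(-8, Add(6, Mul(-1, 1))) = Add(-8, Add(6, -1)) = Add(-8, 5) = -3)
Function('q')(E, f) = Add(12, Mul(2, f), Mul(4, E)) (Function('q')(E, f) = Add(12, Mul(2, Add(Add(E, f), E))) = Add(12, Mul(2, Add(f, Mul(2, E)))) = Add(12, Add(Mul(2, f), Mul(4, E))) = Add(12, Mul(2, f), Mul(4, E)))
Add(Mul(-22, Function('q')(3, r)), -101) = Add(Mul(-22, Add(12, Mul(2, -3), Mul(4, 3))), -101) = Add(Mul(-22, Add(12, -6, 12)), -101) = Add(Mul(-22, 18), -101) = Add(-396, -101) = -497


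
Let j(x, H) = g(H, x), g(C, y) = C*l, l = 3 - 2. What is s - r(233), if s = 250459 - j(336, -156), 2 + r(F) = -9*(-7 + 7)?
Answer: 250617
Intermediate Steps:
r(F) = -2 (r(F) = -2 - 9*(-7 + 7) = -2 - 9*0 = -2 + 0 = -2)
l = 1
g(C, y) = C (g(C, y) = C*1 = C)
j(x, H) = H
s = 250615 (s = 250459 - 1*(-156) = 250459 + 156 = 250615)
s - r(233) = 250615 - 1*(-2) = 250615 + 2 = 250617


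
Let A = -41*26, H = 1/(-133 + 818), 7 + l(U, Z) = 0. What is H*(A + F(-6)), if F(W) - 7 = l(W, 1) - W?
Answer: -212/137 ≈ -1.5474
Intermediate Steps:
l(U, Z) = -7 (l(U, Z) = -7 + 0 = -7)
H = 1/685 ≈ 0.0014599
A = -1066
F(W) = -W (F(W) = 7 + (-7 - W) = -W)
H*(A + F(-6)) = (-1066 - 1*(-6))/685 = (-1066 + 6)/685 = (1/685)*(-1060) = -212/137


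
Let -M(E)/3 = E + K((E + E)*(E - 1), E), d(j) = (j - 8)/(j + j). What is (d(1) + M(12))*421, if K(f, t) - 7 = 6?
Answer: -66097/2 ≈ -33049.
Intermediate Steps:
K(f, t) = 13 (K(f, t) = 7 + 6 = 13)
d(j) = (-8 + j)/(2*j) (d(j) = (-8 + j)/((2*j)) = (-8 + j)*(1/(2*j)) = (-8 + j)/(2*j))
M(E) = -39 - 3*E (M(E) = -3*(E + 13) = -3*(13 + E) = -39 - 3*E)
(d(1) + M(12))*421 = ((½)*(-8 + 1)/1 + (-39 - 3*12))*421 = ((½)*1*(-7) + (-39 - 36))*421 = (-7/2 - 75)*421 = -157/2*421 = -66097/2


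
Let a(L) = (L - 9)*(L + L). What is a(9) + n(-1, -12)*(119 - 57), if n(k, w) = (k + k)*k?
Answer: 124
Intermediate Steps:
n(k, w) = 2*k² (n(k, w) = (2*k)*k = 2*k²)
a(L) = 2*L*(-9 + L) (a(L) = (-9 + L)*(2*L) = 2*L*(-9 + L))
a(9) + n(-1, -12)*(119 - 57) = 2*9*(-9 + 9) + (2*(-1)²)*(119 - 57) = 2*9*0 + (2*1)*62 = 0 + 2*62 = 0 + 124 = 124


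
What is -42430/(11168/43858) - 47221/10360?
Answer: -301240608477/1807820 ≈ -1.6663e+5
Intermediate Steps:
-42430/(11168/43858) - 47221/10360 = -42430/(11168*(1/43858)) - 47221*1/10360 = -42430/5584/21929 - 47221/10360 = -42430*21929/5584 - 47221/10360 = -465223735/2792 - 47221/10360 = -301240608477/1807820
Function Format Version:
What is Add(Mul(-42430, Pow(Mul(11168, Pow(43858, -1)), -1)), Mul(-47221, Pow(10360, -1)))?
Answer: Rational(-301240608477, 1807820) ≈ -1.6663e+5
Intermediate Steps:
Add(Mul(-42430, Pow(Mul(11168, Pow(43858, -1)), -1)), Mul(-47221, Pow(10360, -1))) = Add(Mul(-42430, Pow(Mul(11168, Rational(1, 43858)), -1)), Mul(-47221, Rational(1, 10360))) = Add(Mul(-42430, Pow(Rational(5584, 21929), -1)), Rational(-47221, 10360)) = Add(Mul(-42430, Rational(21929, 5584)), Rational(-47221, 10360)) = Add(Rational(-465223735, 2792), Rational(-47221, 10360)) = Rational(-301240608477, 1807820)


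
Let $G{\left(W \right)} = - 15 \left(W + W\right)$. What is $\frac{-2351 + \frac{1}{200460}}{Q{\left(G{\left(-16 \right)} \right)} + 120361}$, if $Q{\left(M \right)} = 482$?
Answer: $- \frac{471281459}{24224187780} \approx -0.019455$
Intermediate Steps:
$G{\left(W \right)} = - 30 W$ ($G{\left(W \right)} = - 15 \cdot 2 W = - 30 W$)
$\frac{-2351 + \frac{1}{200460}}{Q{\left(G{\left(-16 \right)} \right)} + 120361} = \frac{-2351 + \frac{1}{200460}}{482 + 120361} = \frac{-2351 + \frac{1}{200460}}{120843} = \left(- \frac{471281459}{200460}\right) \frac{1}{120843} = - \frac{471281459}{24224187780}$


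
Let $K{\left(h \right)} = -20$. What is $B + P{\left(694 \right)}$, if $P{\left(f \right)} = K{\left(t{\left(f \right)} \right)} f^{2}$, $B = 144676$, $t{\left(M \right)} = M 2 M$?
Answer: $-9488044$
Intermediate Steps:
$t{\left(M \right)} = 2 M^{2}$ ($t{\left(M \right)} = 2 M M = 2 M^{2}$)
$P{\left(f \right)} = - 20 f^{2}$
$B + P{\left(694 \right)} = 144676 - 20 \cdot 694^{2} = 144676 - 9632720 = -9488044$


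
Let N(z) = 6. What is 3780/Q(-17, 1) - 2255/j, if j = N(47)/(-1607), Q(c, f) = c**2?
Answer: 1047296545/1734 ≈ 6.0398e+5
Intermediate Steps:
j = -6/1607 (j = 6/(-1607) = 6*(-1/1607) = -6/1607 ≈ -0.0037337)
3780/Q(-17, 1) - 2255/j = 3780/((-17)**2) - 2255/(-6/1607) = 3780/289 - 2255*(-1607/6) = 3780*(1/289) + 3623785/6 = 3780/289 + 3623785/6 = 1047296545/1734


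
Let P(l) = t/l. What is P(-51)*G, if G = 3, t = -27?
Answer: 27/17 ≈ 1.5882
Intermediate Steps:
P(l) = -27/l
P(-51)*G = -27/(-51)*3 = -27*(-1/51)*3 = (9/17)*3 = 27/17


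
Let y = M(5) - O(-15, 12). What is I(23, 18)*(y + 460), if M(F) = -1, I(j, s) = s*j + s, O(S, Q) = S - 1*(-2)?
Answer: 203904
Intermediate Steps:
O(S, Q) = 2 + S (O(S, Q) = S + 2 = 2 + S)
I(j, s) = s + j*s (I(j, s) = j*s + s = s + j*s)
y = 12 (y = -1 - (2 - 15) = -1 - 1*(-13) = -1 + 13 = 12)
I(23, 18)*(y + 460) = (18*(1 + 23))*(12 + 460) = (18*24)*472 = 432*472 = 203904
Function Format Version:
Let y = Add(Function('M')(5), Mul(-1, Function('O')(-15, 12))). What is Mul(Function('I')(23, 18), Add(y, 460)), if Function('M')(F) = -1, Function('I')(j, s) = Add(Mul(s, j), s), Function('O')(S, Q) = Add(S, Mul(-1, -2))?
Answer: 203904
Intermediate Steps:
Function('O')(S, Q) = Add(2, S) (Function('O')(S, Q) = Add(S, 2) = Add(2, S))
Function('I')(j, s) = Add(s, Mul(j, s)) (Function('I')(j, s) = Add(Mul(j, s), s) = Add(s, Mul(j, s)))
y = 12 (y = Add(-1, Mul(-1, Add(2, -15))) = Add(-1, Mul(-1, -13)) = Add(-1, 13) = 12)
Mul(Function('I')(23, 18), Add(y, 460)) = Mul(Mul(18, Add(1, 23)), Add(12, 460)) = Mul(Mul(18, 24), 472) = Mul(432, 472) = 203904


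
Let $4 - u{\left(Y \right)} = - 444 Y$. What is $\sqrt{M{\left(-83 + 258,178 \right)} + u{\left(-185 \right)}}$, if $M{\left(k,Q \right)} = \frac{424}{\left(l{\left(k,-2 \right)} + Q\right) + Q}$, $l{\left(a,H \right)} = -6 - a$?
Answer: $\frac{16 i \sqrt{393022}}{35} \approx 286.59 i$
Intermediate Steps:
$u{\left(Y \right)} = 4 + 444 Y$ ($u{\left(Y \right)} = 4 - - 444 Y = 4 + 444 Y$)
$M{\left(k,Q \right)} = \frac{424}{-6 - k + 2 Q}$ ($M{\left(k,Q \right)} = \frac{424}{\left(\left(-6 - k\right) + Q\right) + Q} = \frac{424}{\left(-6 + Q - k\right) + Q} = \frac{424}{-6 - k + 2 Q}$)
$\sqrt{M{\left(-83 + 258,178 \right)} + u{\left(-185 \right)}} = \sqrt{- \frac{424}{6 + \left(-83 + 258\right) - 356} + \left(4 + 444 \left(-185\right)\right)} = \sqrt{- \frac{424}{6 + 175 - 356} + \left(4 - 82140\right)} = \sqrt{- \frac{424}{-175} - 82136} = \sqrt{\left(-424\right) \left(- \frac{1}{175}\right) - 82136} = \sqrt{\frac{424}{175} - 82136} = \sqrt{- \frac{14373376}{175}} = \frac{16 i \sqrt{393022}}{35}$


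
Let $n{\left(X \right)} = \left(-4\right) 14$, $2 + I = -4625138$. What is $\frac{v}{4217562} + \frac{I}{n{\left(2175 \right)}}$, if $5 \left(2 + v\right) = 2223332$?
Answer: $\frac{12191774756179}{147614670} \approx 82592.0$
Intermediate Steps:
$I = -4625140$ ($I = -2 - 4625138 = -4625140$)
$n{\left(X \right)} = -56$
$v = \frac{2223322}{5}$ ($v = -2 + \frac{1}{5} \cdot 2223332 = -2 + \frac{2223332}{5} = \frac{2223322}{5} \approx 4.4466 \cdot 10^{5}$)
$\frac{v}{4217562} + \frac{I}{n{\left(2175 \right)}} = \frac{2223322}{5 \cdot 4217562} - \frac{4625140}{-56} = \frac{2223322}{5} \cdot \frac{1}{4217562} - - \frac{1156285}{14} = \frac{1111661}{10543905} + \frac{1156285}{14} = \frac{12191774756179}{147614670}$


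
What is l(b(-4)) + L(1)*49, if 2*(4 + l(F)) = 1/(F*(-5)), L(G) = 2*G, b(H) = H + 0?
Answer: 3761/40 ≈ 94.025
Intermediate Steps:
b(H) = H
l(F) = -4 - 1/(10*F) (l(F) = -4 + 1/(2*((F*(-5)))) = -4 + 1/(2*((-5*F))) = -4 + (-1/(5*F))/2 = -4 - 1/(10*F))
l(b(-4)) + L(1)*49 = (-4 - ⅒/(-4)) + (2*1)*49 = (-4 - ⅒*(-¼)) + 2*49 = (-4 + 1/40) + 98 = -159/40 + 98 = 3761/40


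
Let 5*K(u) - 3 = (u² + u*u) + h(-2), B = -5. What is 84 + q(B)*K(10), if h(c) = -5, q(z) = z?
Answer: -114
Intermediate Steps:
K(u) = -⅖ + 2*u²/5 (K(u) = ⅗ + ((u² + u*u) - 5)/5 = ⅗ + ((u² + u²) - 5)/5 = ⅗ + (2*u² - 5)/5 = ⅗ + (-5 + 2*u²)/5 = ⅗ + (-1 + 2*u²/5) = -⅖ + 2*u²/5)
84 + q(B)*K(10) = 84 - 5*(-⅖ + (⅖)*10²) = 84 - 5*(-⅖ + (⅖)*100) = 84 - 5*(-⅖ + 40) = 84 - 5*198/5 = 84 - 198 = -114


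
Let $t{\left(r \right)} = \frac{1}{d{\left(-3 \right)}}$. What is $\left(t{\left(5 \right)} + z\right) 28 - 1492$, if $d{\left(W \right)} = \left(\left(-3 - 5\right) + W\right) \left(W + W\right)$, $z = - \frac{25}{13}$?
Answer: $- \frac{662986}{429} \approx -1545.4$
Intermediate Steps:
$z = - \frac{25}{13}$ ($z = \left(-25\right) \frac{1}{13} = - \frac{25}{13} \approx -1.9231$)
$d{\left(W \right)} = 2 W \left(-8 + W\right)$ ($d{\left(W \right)} = \left(-8 + W\right) 2 W = 2 W \left(-8 + W\right)$)
$t{\left(r \right)} = \frac{1}{66}$ ($t{\left(r \right)} = \frac{1}{2 \left(-3\right) \left(-8 - 3\right)} = \frac{1}{2 \left(-3\right) \left(-11\right)} = \frac{1}{66}$)
$\left(t{\left(5 \right)} + z\right) 28 - 1492 = \left(\frac{1}{66} - \frac{25}{13}\right) 28 - 1492 = \left(- \frac{1637}{858}\right) 28 - 1492 = - \frac{22918}{429} - 1492 = - \frac{662986}{429}$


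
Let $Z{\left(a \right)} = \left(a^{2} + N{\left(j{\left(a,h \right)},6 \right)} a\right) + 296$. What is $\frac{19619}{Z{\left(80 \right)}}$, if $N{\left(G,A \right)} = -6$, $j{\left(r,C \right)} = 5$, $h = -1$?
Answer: $\frac{19619}{6216} \approx 3.1562$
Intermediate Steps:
$Z{\left(a \right)} = 296 + a^{2} - 6 a$ ($Z{\left(a \right)} = \left(a^{2} - 6 a\right) + 296 = 296 + a^{2} - 6 a$)
$\frac{19619}{Z{\left(80 \right)}} = \frac{19619}{296 + 80^{2} - 480} = \frac{19619}{296 + 6400 - 480} = \frac{19619}{6216}$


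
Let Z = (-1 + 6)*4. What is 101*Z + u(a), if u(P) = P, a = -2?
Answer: 2018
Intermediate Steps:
Z = 20 (Z = 5*4 = 20)
101*Z + u(a) = 101*20 - 2 = 2020 - 2 = 2018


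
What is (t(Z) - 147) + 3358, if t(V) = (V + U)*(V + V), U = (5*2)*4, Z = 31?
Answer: 7613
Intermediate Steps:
U = 40 (U = 10*4 = 40)
t(V) = 2*V*(40 + V) (t(V) = (V + 40)*(V + V) = (40 + V)*(2*V) = 2*V*(40 + V))
(t(Z) - 147) + 3358 = (2*31*(40 + 31) - 147) + 3358 = (2*31*71 - 147) + 3358 = (4402 - 147) + 3358 = 4255 + 3358 = 7613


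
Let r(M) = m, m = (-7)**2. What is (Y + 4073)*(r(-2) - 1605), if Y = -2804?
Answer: -1974564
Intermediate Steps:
m = 49
r(M) = 49
(Y + 4073)*(r(-2) - 1605) = (-2804 + 4073)*(49 - 1605) = 1269*(-1556) = -1974564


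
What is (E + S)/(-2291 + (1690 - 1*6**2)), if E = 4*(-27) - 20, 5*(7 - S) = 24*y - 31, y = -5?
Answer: 454/3185 ≈ 0.14254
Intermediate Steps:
S = 186/5 (S = 7 - (24*(-5) - 31)/5 = 7 - (-120 - 31)/5 = 7 - 1/5*(-151) = 7 + 151/5 = 186/5 ≈ 37.200)
E = -128 (E = -108 - 20 = -128)
(E + S)/(-2291 + (1690 - 1*6**2)) = (-128 + 186/5)/(-2291 + (1690 - 1*6**2)) = -454/(5*(-2291 + (1690 - 1*36))) = -454/(5*(-2291 + (1690 - 36))) = -454/(5*(-2291 + 1654)) = -454/5/(-637) = -454/5*(-1/637) = 454/3185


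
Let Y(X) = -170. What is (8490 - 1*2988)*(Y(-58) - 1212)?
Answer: -7603764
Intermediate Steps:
(8490 - 1*2988)*(Y(-58) - 1212) = (8490 - 1*2988)*(-170 - 1212) = (8490 - 2988)*(-1382) = 5502*(-1382) = -7603764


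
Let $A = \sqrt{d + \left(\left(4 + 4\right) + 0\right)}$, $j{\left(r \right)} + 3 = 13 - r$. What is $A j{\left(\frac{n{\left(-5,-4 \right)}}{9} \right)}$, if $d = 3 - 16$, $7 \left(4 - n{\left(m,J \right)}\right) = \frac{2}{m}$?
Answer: $\frac{3008 i \sqrt{5}}{315} \approx 21.353 i$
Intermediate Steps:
$n{\left(m,J \right)} = 4 - \frac{2}{7 m}$ ($n{\left(m,J \right)} = 4 - \frac{2 \frac{1}{m}}{7} = 4 - \frac{2}{7 m}$)
$d = -13$ ($d = 3 - 16 = -13$)
$j{\left(r \right)} = 10 - r$ ($j{\left(r \right)} = -3 - \left(-13 + r\right) = 10 - r$)
$A = i \sqrt{5}$ ($A = \sqrt{-13 + \left(\left(4 + 4\right) + 0\right)} = \sqrt{-13 + \left(8 + 0\right)} = \sqrt{-13 + 8} = \sqrt{-5} = i \sqrt{5} \approx 2.2361 i$)
$A j{\left(\frac{n{\left(-5,-4 \right)}}{9} \right)} = i \sqrt{5} \left(10 - \frac{4 - \frac{2}{7 \left(-5\right)}}{9}\right) = i \sqrt{5} \left(10 - \left(4 - - \frac{2}{35}\right) \frac{1}{9}\right) = i \sqrt{5} \left(10 - \left(4 + \frac{2}{35}\right) \frac{1}{9}\right) = i \sqrt{5} \left(10 - \frac{142}{35} \cdot \frac{1}{9}\right) = i \sqrt{5} \left(10 - \frac{142}{315}\right) = i \sqrt{5} \cdot \frac{3008}{315} = \frac{3008 i \sqrt{5}}{315}$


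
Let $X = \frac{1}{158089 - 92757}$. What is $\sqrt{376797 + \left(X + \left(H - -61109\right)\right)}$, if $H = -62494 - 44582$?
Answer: $\frac{3 \sqrt{39224217729757}}{32666} \approx 575.18$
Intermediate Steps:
$X = \frac{1}{65332} \approx 1.5306 \cdot 10^{-5}$
$H = -107076$
$\sqrt{376797 + \left(X + \left(H - -61109\right)\right)} = \sqrt{376797 + \left(\frac{1}{65332} - 45967\right)} = \sqrt{376797 - \frac{3003116043}{65332}} = \sqrt{\frac{21613785561}{65332}} = \frac{3 \sqrt{39224217729757}}{32666}$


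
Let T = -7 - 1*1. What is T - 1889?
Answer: -1897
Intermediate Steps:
T = -8 (T = -7 - 1 = -8)
T - 1889 = -8 - 1889 = -1897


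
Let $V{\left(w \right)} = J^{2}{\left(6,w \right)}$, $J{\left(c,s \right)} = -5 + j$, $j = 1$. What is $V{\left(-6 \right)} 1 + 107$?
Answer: $123$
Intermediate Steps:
$J{\left(c,s \right)} = -4$ ($J{\left(c,s \right)} = -5 + 1 = -4$)
$V{\left(w \right)} = 16$ ($V{\left(w \right)} = \left(-4\right)^{2} = 16$)
$V{\left(-6 \right)} 1 + 107 = 16 \cdot 1 + 107 = 16 + 107 = 123$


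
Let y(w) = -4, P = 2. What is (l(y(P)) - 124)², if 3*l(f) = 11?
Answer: 130321/9 ≈ 14480.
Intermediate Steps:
l(f) = 11/3 (l(f) = (⅓)*11 = 11/3)
(l(y(P)) - 124)² = (11/3 - 124)² = (-361/3)² = 130321/9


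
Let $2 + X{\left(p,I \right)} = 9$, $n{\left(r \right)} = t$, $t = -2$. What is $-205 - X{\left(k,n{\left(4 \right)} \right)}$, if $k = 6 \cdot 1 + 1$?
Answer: $-212$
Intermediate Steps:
$k = 7$ ($k = 6 + 1 = 7$)
$n{\left(r \right)} = -2$
$X{\left(p,I \right)} = 7$ ($X{\left(p,I \right)} = -2 + 9 = 7$)
$-205 - X{\left(k,n{\left(4 \right)} \right)} = -205 - 7 = -212$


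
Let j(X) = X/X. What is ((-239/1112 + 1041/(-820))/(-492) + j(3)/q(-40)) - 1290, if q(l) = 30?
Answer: -48225858621/37385440 ≈ -1290.0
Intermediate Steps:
j(X) = 1
((-239/1112 + 1041/(-820))/(-492) + j(3)/q(-40)) - 1290 = ((-239/1112 + 1041/(-820))/(-492) + 1/30) - 1290 = ((-239*1/1112 + 1041*(-1/820))*(-1/492) + 1*(1/30)) - 1290 = ((-239/1112 - 1041/820)*(-1/492) + 1/30) - 1290 = (-338393/227960*(-1/492) + 1/30) - 1290 = (338393/112156320 + 1/30) - 1290 = 1358979/37385440 - 1290 = -48225858621/37385440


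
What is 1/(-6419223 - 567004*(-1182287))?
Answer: 1/8259725361149 ≈ 1.2107e-13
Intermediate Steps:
1/(-6419223 - 567004*(-1182287)) = -1/1182287/(-6986227) = -1/6986227*(-1/1182287) = 1/8259725361149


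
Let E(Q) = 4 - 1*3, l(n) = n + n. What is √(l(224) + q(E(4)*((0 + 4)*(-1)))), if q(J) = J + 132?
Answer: 24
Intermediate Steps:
l(n) = 2*n
E(Q) = 1 (E(Q) = 4 - 3 = 1)
q(J) = 132 + J
√(l(224) + q(E(4)*((0 + 4)*(-1)))) = √(2*224 + (132 + 1*((0 + 4)*(-1)))) = √(448 + (132 + 1*(4*(-1)))) = √(448 + (132 + 1*(-4))) = √(448 + (132 - 4)) = √(448 + 128) = √576 = 24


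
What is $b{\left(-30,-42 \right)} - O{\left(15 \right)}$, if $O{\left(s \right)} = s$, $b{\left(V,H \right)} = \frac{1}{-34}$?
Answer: $- \frac{511}{34} \approx -15.029$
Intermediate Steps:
$b{\left(V,H \right)} = - \frac{1}{34}$
$b{\left(-30,-42 \right)} - O{\left(15 \right)} = - \frac{1}{34} - 15 = - \frac{511}{34}$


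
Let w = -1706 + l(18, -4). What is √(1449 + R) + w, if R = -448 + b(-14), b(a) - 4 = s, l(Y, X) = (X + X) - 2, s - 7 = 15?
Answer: -1716 + √1027 ≈ -1684.0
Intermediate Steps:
s = 22 (s = 7 + 15 = 22)
l(Y, X) = -2 + 2*X (l(Y, X) = 2*X - 2 = -2 + 2*X)
b(a) = 26 (b(a) = 4 + 22 = 26)
R = -422 (R = -448 + 26 = -422)
w = -1716 (w = -1706 + (-2 + 2*(-4)) = -1706 + (-2 - 8) = -1706 - 10 = -1716)
√(1449 + R) + w = √(1449 - 422) - 1716 = √1027 - 1716 = -1716 + √1027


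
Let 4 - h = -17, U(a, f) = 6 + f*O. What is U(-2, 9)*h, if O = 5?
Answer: 1071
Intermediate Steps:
U(a, f) = 6 + 5*f (U(a, f) = 6 + f*5 = 6 + 5*f)
h = 21 (h = 4 - 1*(-17) = 4 + 17 = 21)
U(-2, 9)*h = (6 + 5*9)*21 = (6 + 45)*21 = 51*21 = 1071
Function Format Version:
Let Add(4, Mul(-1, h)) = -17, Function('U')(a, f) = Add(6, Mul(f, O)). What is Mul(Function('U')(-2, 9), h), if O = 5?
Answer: 1071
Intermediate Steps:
Function('U')(a, f) = Add(6, Mul(5, f)) (Function('U')(a, f) = Add(6, Mul(f, 5)) = Add(6, Mul(5, f)))
h = 21 (h = Add(4, Mul(-1, -17)) = Add(4, 17) = 21)
Mul(Function('U')(-2, 9), h) = Mul(Add(6, Mul(5, 9)), 21) = Mul(Add(6, 45), 21) = Mul(51, 21) = 1071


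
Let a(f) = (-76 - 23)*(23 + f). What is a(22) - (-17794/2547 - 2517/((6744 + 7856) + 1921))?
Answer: -62387167204/14026329 ≈ -4447.9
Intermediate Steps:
a(f) = -2277 - 99*f (a(f) = -99*(23 + f) = -2277 - 99*f)
a(22) - (-17794/2547 - 2517/((6744 + 7856) + 1921)) = (-2277 - 99*22) - (-17794/2547 - 2517/((6744 + 7856) + 1921)) = (-2277 - 2178) - (-17794*1/2547 - 2517/(14600 + 1921)) = -4455 - (-17794/2547 - 2517/16521) = -4455 - (-17794/2547 - 2517*1/16521) = -4455 - (-17794/2547 - 839/5507) = -4455 - 1*(-100128491/14026329) = -4455 + 100128491/14026329 = -62387167204/14026329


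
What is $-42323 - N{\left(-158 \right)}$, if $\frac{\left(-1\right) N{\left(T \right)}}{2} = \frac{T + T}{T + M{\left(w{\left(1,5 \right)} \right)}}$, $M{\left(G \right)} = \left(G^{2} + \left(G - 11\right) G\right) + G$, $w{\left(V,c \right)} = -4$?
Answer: $- \frac{1819573}{43} \approx -42316.0$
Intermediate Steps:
$M{\left(G \right)} = G + G^{2} + G \left(-11 + G\right)$ ($M{\left(G \right)} = \left(G^{2} + \left(-11 + G\right) G\right) + G = \left(G^{2} + G \left(-11 + G\right)\right) + G = G + G^{2} + G \left(-11 + G\right)$)
$N{\left(T \right)} = - \frac{4 T}{72 + T}$ ($N{\left(T \right)} = - 2 \frac{T + T}{T + 2 \left(-4\right) \left(-5 - 4\right)} = - 2 \frac{2 T}{T + 2 \left(-4\right) \left(-9\right)} = - 2 \frac{2 T}{T + 72} = - 2 \frac{2 T}{72 + T} = - \frac{4 T}{72 + T}$)
$-42323 - N{\left(-158 \right)} = -42323 - \left(-4\right) \left(-158\right) \frac{1}{72 - 158} = -42323 - \left(-4\right) \left(-158\right) \frac{1}{-86} = -42323 - \left(-4\right) \left(-158\right) \left(- \frac{1}{86}\right) = -42323 - - \frac{316}{43} = -42323 + \frac{316}{43} = - \frac{1819573}{43}$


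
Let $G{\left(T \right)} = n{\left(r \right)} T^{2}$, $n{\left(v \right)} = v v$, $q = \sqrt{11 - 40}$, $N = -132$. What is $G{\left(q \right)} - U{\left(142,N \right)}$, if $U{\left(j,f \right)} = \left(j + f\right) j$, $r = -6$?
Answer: $-2464$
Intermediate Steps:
$q = i \sqrt{29}$ ($q = \sqrt{-29} = i \sqrt{29} \approx 5.3852 i$)
$n{\left(v \right)} = v^{2}$
$U{\left(j,f \right)} = j \left(f + j\right)$ ($U{\left(j,f \right)} = \left(f + j\right) j = j \left(f + j\right)$)
$G{\left(T \right)} = 36 T^{2}$ ($G{\left(T \right)} = \left(-6\right)^{2} T^{2} = 36 T^{2}$)
$G{\left(q \right)} - U{\left(142,N \right)} = 36 \left(i \sqrt{29}\right)^{2} - 142 \left(-132 + 142\right) = 36 \left(-29\right) - 142 \cdot 10 = -1044 - 1420 = -2464$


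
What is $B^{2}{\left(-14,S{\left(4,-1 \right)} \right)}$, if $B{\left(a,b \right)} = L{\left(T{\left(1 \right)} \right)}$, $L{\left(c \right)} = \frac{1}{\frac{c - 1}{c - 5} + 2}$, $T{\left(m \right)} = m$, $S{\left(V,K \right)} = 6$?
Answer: $\frac{1}{4} \approx 0.25$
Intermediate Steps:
$L{\left(c \right)} = \frac{1}{2 + \frac{-1 + c}{-5 + c}}$ ($L{\left(c \right)} = \frac{1}{\frac{-1 + c}{-5 + c} + 2} = \frac{1}{2 + \frac{-1 + c}{-5 + c}}$)
$B{\left(a,b \right)} = \frac{1}{2}$ ($B{\left(a,b \right)} = \frac{-5 + 1}{-11 + 3 \cdot 1} = \frac{1}{-11 + 3} \left(-4\right) = \frac{1}{-8} \left(-4\right) = \left(- \frac{1}{8}\right) \left(-4\right) = \frac{1}{2}$)
$B^{2}{\left(-14,S{\left(4,-1 \right)} \right)} = \left(\frac{1}{2}\right)^{2} = \frac{1}{4}$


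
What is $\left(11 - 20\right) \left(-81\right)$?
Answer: $729$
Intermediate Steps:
$\left(11 - 20\right) \left(-81\right) = \left(-9\right) \left(-81\right) = 729$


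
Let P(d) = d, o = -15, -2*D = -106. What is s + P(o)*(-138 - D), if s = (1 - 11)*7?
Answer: 2795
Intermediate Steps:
D = 53 (D = -½*(-106) = 53)
s = -70 (s = -10*7 = -70)
s + P(o)*(-138 - D) = -70 - 15*(-138 - 1*53) = -70 - 15*(-138 - 53) = -70 - 15*(-191) = -70 + 2865 = 2795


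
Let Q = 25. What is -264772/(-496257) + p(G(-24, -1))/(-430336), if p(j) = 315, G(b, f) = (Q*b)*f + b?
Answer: 113784602437/213557252352 ≈ 0.53281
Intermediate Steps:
G(b, f) = b + 25*b*f (G(b, f) = (25*b)*f + b = 25*b*f + b = b + 25*b*f)
-264772/(-496257) + p(G(-24, -1))/(-430336) = -264772/(-496257) + 315/(-430336) = -264772*(-1/496257) + 315*(-1/430336) = 264772/496257 - 315/430336 = 113784602437/213557252352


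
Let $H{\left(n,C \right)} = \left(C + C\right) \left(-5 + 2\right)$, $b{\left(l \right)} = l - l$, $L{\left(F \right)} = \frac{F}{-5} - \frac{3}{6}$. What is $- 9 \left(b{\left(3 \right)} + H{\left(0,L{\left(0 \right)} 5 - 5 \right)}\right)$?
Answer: $-405$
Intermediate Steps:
$L{\left(F \right)} = - \frac{1}{2} - \frac{F}{5}$ ($L{\left(F \right)} = F \left(- \frac{1}{5}\right) - \frac{1}{2} = - \frac{F}{5} - \frac{1}{2} = - \frac{1}{2} - \frac{F}{5}$)
$b{\left(l \right)} = 0$
$H{\left(n,C \right)} = - 6 C$ ($H{\left(n,C \right)} = 2 C \left(-3\right) = - 6 C$)
$- 9 \left(b{\left(3 \right)} + H{\left(0,L{\left(0 \right)} 5 - 5 \right)}\right) = - 9 \left(0 - 6 \left(\left(- \frac{1}{2} - 0\right) 5 - 5\right)\right) = - 9 \left(0 - 6 \left(\left(- \frac{1}{2} + 0\right) 5 - 5\right)\right) = - 9 \left(0 - 6 \left(\left(- \frac{1}{2}\right) 5 - 5\right)\right) = - 9 \left(0 - 6 \left(- \frac{5}{2} - 5\right)\right) = - 9 \left(0 - -45\right) = - 9 \left(0 + 45\right) = \left(-9\right) 45 = -405$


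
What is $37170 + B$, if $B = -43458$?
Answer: $-6288$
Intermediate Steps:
$37170 + B = 37170 - 43458 = -6288$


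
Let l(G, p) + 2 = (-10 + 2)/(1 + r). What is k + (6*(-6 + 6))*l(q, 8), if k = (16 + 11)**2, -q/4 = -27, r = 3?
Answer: 729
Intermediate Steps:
q = 108 (q = -4*(-27) = 108)
l(G, p) = -4 (l(G, p) = -2 + (-10 + 2)/(1 + 3) = -2 - 8/4 = -2 - 8*1/4 = -2 - 2 = -4)
k = 729 (k = 27**2 = 729)
k + (6*(-6 + 6))*l(q, 8) = 729 + (6*(-6 + 6))*(-4) = 729 + (6*0)*(-4) = 729 + 0*(-4) = 729 + 0 = 729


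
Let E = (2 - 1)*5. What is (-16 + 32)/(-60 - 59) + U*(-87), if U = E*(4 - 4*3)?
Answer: 414104/119 ≈ 3479.9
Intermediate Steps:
E = 5 (E = 1*5 = 5)
U = -40 (U = 5*(4 - 4*3) = 5*(4 - 12) = 5*(-8) = -40)
(-16 + 32)/(-60 - 59) + U*(-87) = (-16 + 32)/(-60 - 59) - 40*(-87) = 16/(-119) + 3480 = 16*(-1/119) + 3480 = -16/119 + 3480 = 414104/119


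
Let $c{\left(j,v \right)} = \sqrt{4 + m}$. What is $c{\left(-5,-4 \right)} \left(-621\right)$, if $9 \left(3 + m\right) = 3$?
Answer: $- 414 \sqrt{3} \approx -717.07$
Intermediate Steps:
$m = - \frac{8}{3}$ ($m = -3 + \frac{1}{9} \cdot 3 = -3 + \frac{1}{3} = - \frac{8}{3} \approx -2.6667$)
$c{\left(j,v \right)} = \frac{2 \sqrt{3}}{3}$ ($c{\left(j,v \right)} = \sqrt{4 - \frac{8}{3}} = \sqrt{\frac{4}{3}} = \frac{2 \sqrt{3}}{3}$)
$c{\left(-5,-4 \right)} \left(-621\right) = \frac{2 \sqrt{3}}{3} \left(-621\right) = - 414 \sqrt{3}$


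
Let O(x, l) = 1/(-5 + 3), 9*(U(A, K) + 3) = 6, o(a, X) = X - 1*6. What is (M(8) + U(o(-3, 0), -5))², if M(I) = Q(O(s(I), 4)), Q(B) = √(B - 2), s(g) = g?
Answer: 53/18 - 7*I*√10/3 ≈ 2.9444 - 7.3786*I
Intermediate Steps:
o(a, X) = -6 + X (o(a, X) = X - 6 = -6 + X)
U(A, K) = -7/3 (U(A, K) = -3 + (⅑)*6 = -3 + ⅔ = -7/3)
O(x, l) = -½ (O(x, l) = 1/(-2) = -½)
Q(B) = √(-2 + B)
M(I) = I*√10/2 (M(I) = √(-2 - ½) = √(-5/2) = I*√10/2)
(M(8) + U(o(-3, 0), -5))² = (I*√10/2 - 7/3)² = (-7/3 + I*√10/2)²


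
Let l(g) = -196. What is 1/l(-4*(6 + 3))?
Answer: -1/196 ≈ -0.0051020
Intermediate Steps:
1/l(-4*(6 + 3)) = 1/(-196) = -1/196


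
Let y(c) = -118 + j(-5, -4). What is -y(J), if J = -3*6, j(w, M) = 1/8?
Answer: 943/8 ≈ 117.88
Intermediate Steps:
j(w, M) = ⅛
J = -18
y(c) = -943/8 (y(c) = -118 + ⅛ = -943/8)
-y(J) = -1*(-943/8) = 943/8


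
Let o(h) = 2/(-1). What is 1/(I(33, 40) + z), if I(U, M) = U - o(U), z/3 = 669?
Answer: 1/2042 ≈ 0.00048972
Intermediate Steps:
z = 2007 (z = 3*669 = 2007)
o(h) = -2 (o(h) = 2*(-1) = -2)
I(U, M) = 2 + U (I(U, M) = U - 1*(-2) = U + 2 = 2 + U)
1/(I(33, 40) + z) = 1/((2 + 33) + 2007) = 1/(35 + 2007) = 1/2042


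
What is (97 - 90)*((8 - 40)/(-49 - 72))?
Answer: 224/121 ≈ 1.8512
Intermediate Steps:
(97 - 90)*((8 - 40)/(-49 - 72)) = 7*(-32/(-121)) = 7*(-32*(-1/121)) = 7*(32/121) = 224/121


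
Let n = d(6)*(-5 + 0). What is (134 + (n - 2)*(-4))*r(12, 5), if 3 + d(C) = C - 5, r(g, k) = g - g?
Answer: 0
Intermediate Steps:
r(g, k) = 0
d(C) = -8 + C (d(C) = -3 + (C - 5) = -3 + (-5 + C) = -8 + C)
n = 10 (n = (-8 + 6)*(-5 + 0) = -2*(-5) = 10)
(134 + (n - 2)*(-4))*r(12, 5) = (134 + (10 - 2)*(-4))*0 = (134 + 8*(-4))*0 = (134 - 32)*0 = 102*0 = 0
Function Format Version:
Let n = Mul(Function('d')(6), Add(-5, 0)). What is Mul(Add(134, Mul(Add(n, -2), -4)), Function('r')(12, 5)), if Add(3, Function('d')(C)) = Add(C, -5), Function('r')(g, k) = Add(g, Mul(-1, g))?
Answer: 0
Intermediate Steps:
Function('r')(g, k) = 0
Function('d')(C) = Add(-8, C) (Function('d')(C) = Add(-3, Add(C, -5)) = Add(-3, Add(-5, C)) = Add(-8, C))
n = 10 (n = Mul(Add(-8, 6), Add(-5, 0)) = Mul(-2, -5) = 10)
Mul(Add(134, Mul(Add(n, -2), -4)), Function('r')(12, 5)) = Mul(Add(134, Mul(Add(10, -2), -4)), 0) = Mul(Add(134, Mul(8, -4)), 0) = Mul(Add(134, -32), 0) = Mul(102, 0) = 0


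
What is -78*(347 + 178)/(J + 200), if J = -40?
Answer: -4095/16 ≈ -255.94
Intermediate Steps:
-78*(347 + 178)/(J + 200) = -78*(347 + 178)/(-40 + 200) = -40950/160 = -78*105/32 = -4095/16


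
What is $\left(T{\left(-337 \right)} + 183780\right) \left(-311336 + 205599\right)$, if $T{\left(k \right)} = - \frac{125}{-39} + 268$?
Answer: $- \frac{758979868789}{39} \approx -1.9461 \cdot 10^{10}$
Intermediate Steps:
$T{\left(k \right)} = \frac{10577}{39}$ ($T{\left(k \right)} = \left(-125\right) \left(- \frac{1}{39}\right) + 268 = \frac{125}{39} + 268 = \frac{10577}{39}$)
$\left(T{\left(-337 \right)} + 183780\right) \left(-311336 + 205599\right) = \left(\frac{10577}{39} + 183780\right) \left(-311336 + 205599\right) = \frac{7177997}{39} \left(-105737\right) = - \frac{758979868789}{39}$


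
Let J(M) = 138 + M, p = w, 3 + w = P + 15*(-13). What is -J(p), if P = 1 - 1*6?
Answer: 65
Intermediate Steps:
P = -5 (P = 1 - 6 = -5)
w = -203 (w = -3 + (-5 + 15*(-13)) = -3 + (-5 - 195) = -3 - 200 = -203)
p = -203
-J(p) = -(138 - 203) = -1*(-65) = 65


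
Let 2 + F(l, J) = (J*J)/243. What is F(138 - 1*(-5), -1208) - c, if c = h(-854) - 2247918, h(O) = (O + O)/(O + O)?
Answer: 547702609/243 ≈ 2.2539e+6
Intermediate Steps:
h(O) = 1 (h(O) = (2*O)/((2*O)) = (2*O)*(1/(2*O)) = 1)
c = -2247917 (c = 1 - 2247918 = -2247917)
F(l, J) = -2 + J**2/243 (F(l, J) = -2 + (J*J)/243 = -2 + J**2*(1/243) = -2 + J**2/243)
F(138 - 1*(-5), -1208) - c = (-2 + (1/243)*(-1208)**2) - 1*(-2247917) = (-2 + (1/243)*1459264) + 2247917 = (-2 + 1459264/243) + 2247917 = 1458778/243 + 2247917 = 547702609/243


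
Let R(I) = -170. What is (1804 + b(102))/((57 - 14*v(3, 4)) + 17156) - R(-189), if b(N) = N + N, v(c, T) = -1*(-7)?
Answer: 2911558/17115 ≈ 170.12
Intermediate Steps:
v(c, T) = 7
b(N) = 2*N
(1804 + b(102))/((57 - 14*v(3, 4)) + 17156) - R(-189) = (1804 + 2*102)/((57 - 14*7) + 17156) - 1*(-170) = (1804 + 204)/((57 - 98) + 17156) + 170 = 2008/(-41 + 17156) + 170 = 2008/17115 + 170 = 2911558/17115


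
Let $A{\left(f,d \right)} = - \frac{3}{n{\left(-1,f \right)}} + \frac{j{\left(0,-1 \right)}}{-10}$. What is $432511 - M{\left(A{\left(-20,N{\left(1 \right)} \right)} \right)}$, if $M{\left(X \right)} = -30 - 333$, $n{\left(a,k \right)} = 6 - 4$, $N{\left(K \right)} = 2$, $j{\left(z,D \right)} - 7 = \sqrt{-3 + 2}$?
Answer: $432874$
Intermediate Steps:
$j{\left(z,D \right)} = 7 + i$ ($j{\left(z,D \right)} = 7 + \sqrt{-3 + 2} = 7 + \sqrt{-1} = 7 + i$)
$n{\left(a,k \right)} = 2$
$A{\left(f,d \right)} = - \frac{11}{5} - \frac{i}{10}$ ($A{\left(f,d \right)} = - \frac{3}{2} + \frac{7 + i}{-10} = \left(-3\right) \frac{1}{2} + \left(7 + i\right) \left(- \frac{1}{10}\right) = - \frac{3}{2} - \left(\frac{7}{10} + \frac{i}{10}\right) = - \frac{11}{5} - \frac{i}{10}$)
$M{\left(X \right)} = -363$ ($M{\left(X \right)} = -30 - 333 = -363$)
$432511 - M{\left(A{\left(-20,N{\left(1 \right)} \right)} \right)} = 432511 - -363 = 432511 + 363 = 432874$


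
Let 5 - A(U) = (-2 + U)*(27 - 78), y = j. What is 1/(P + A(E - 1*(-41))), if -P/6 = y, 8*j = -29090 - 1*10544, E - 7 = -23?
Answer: 2/61807 ≈ 3.2359e-5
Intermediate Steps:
E = -16 (E = 7 - 23 = -16)
j = -19817/4 (j = (-29090 - 1*10544)/8 = (-29090 - 10544)/8 = (1/8)*(-39634) = -19817/4 ≈ -4954.3)
y = -19817/4 ≈ -4954.3
P = 59451/2 (P = -6*(-19817/4) = 59451/2 ≈ 29726.)
A(U) = -97 + 51*U (A(U) = 5 - (-2 + U)*(27 - 78) = 5 - (-2 + U)*(-51) = 5 - (102 - 51*U) = 5 + (-102 + 51*U) = -97 + 51*U)
1/(P + A(E - 1*(-41))) = 1/(59451/2 + (-97 + 51*(-16 - 1*(-41)))) = 1/(59451/2 + (-97 + 51*(-16 + 41))) = 1/(59451/2 + (-97 + 51*25)) = 1/(59451/2 + (-97 + 1275)) = 1/(59451/2 + 1178) = 1/(61807/2) = 2/61807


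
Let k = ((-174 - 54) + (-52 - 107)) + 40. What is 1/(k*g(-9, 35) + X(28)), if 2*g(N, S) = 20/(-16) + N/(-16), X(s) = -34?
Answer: 32/2729 ≈ 0.011726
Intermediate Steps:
g(N, S) = -5/8 - N/32 (g(N, S) = (20/(-16) + N/(-16))/2 = (20*(-1/16) + N*(-1/16))/2 = (-5/4 - N/16)/2 = -5/8 - N/32)
k = -347 (k = (-228 - 159) + 40 = -387 + 40 = -347)
1/(k*g(-9, 35) + X(28)) = 1/(-347*(-5/8 - 1/32*(-9)) - 34) = 1/(-347*(-5/8 + 9/32) - 34) = 1/(-347*(-11/32) - 34) = 1/(3817/32 - 34) = 1/(2729/32) = 32/2729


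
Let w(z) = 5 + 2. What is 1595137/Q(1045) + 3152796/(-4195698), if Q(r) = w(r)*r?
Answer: 1111608402981/5115255145 ≈ 217.31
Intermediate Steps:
w(z) = 7
Q(r) = 7*r
1595137/Q(1045) + 3152796/(-4195698) = 1595137/((7*1045)) + 3152796/(-4195698) = 1595137/7315 + 3152796*(-1/4195698) = 1595137*(1/7315) - 525466/699283 = 1595137/7315 - 525466/699283 = 1111608402981/5115255145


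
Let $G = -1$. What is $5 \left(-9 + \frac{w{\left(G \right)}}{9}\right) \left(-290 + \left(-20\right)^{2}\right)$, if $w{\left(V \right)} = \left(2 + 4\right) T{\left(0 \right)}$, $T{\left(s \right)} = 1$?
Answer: $- \frac{13750}{3} \approx -4583.3$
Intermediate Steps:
$w{\left(V \right)} = 6$ ($w{\left(V \right)} = \left(2 + 4\right) 1 = 6 \cdot 1 = 6$)
$5 \left(-9 + \frac{w{\left(G \right)}}{9}\right) \left(-290 + \left(-20\right)^{2}\right) = 5 \left(-9 + \frac{6}{9}\right) \left(-290 + \left(-20\right)^{2}\right) = 5 \left(-9 + 6 \cdot \frac{1}{9}\right) \left(-290 + 400\right) = 5 \left(-9 + \frac{2}{3}\right) 110 = 5 \left(- \frac{25}{3}\right) 110 = \left(- \frac{125}{3}\right) 110 = - \frac{13750}{3}$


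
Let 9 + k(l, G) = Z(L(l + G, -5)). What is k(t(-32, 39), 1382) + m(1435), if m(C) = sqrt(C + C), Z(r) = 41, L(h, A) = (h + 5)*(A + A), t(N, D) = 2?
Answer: 32 + sqrt(2870) ≈ 85.572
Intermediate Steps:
L(h, A) = 2*A*(5 + h) (L(h, A) = (5 + h)*(2*A) = 2*A*(5 + h))
m(C) = sqrt(2)*sqrt(C) (m(C) = sqrt(2*C) = sqrt(2)*sqrt(C))
k(l, G) = 32 (k(l, G) = -9 + 41 = 32)
k(t(-32, 39), 1382) + m(1435) = 32 + sqrt(2)*sqrt(1435) = 32 + sqrt(2870)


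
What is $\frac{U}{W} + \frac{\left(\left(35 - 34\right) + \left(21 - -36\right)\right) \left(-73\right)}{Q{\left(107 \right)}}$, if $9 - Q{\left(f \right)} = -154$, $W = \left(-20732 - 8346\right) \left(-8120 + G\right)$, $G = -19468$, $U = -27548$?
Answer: $- \frac{849133912625}{32689807458} \approx -25.975$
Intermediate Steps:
$W = 802203864$ ($W = \left(-20732 - 8346\right) \left(-8120 - 19468\right) = \left(-29078\right) \left(-27588\right) = 802203864$)
$Q{\left(f \right)} = 163$ ($Q{\left(f \right)} = 9 - -154 = 9 + 154 = 163$)
$\frac{U}{W} + \frac{\left(\left(35 - 34\right) + \left(21 - -36\right)\right) \left(-73\right)}{Q{\left(107 \right)}} = - \frac{27548}{802203864} + \frac{\left(\left(35 - 34\right) + \left(21 - -36\right)\right) \left(-73\right)}{163} = \left(-27548\right) \frac{1}{802203864} + \left(1 + \left(21 + 36\right)\right) \left(-73\right) \frac{1}{163} = - \frac{6887}{200550966} + \left(1 + 57\right) \left(-73\right) \frac{1}{163} = - \frac{6887}{200550966} + 58 \left(-73\right) \frac{1}{163} = - \frac{6887}{200550966} - \frac{4234}{163} = - \frac{849133912625}{32689807458}$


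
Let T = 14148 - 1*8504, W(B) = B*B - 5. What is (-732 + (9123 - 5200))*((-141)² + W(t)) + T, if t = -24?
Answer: 65267976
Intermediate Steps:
W(B) = -5 + B² (W(B) = B² - 5 = -5 + B²)
T = 5644 (T = 14148 - 8504 = 5644)
(-732 + (9123 - 5200))*((-141)² + W(t)) + T = (-732 + (9123 - 5200))*((-141)² + (-5 + (-24)²)) + 5644 = (-732 + 3923)*(19881 + (-5 + 576)) + 5644 = 3191*(19881 + 571) + 5644 = 3191*20452 + 5644 = 65262332 + 5644 = 65267976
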